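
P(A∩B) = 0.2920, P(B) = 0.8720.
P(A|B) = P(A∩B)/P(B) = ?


P(A|B) = 0.2920/0.8720 = 0.3349

P(A|B) = 0.3349


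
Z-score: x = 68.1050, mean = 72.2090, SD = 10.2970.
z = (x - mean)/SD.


z = (68.1050 - 72.2090)/10.2970
= -4.1040/10.2970
= -0.3986

z = -0.3986


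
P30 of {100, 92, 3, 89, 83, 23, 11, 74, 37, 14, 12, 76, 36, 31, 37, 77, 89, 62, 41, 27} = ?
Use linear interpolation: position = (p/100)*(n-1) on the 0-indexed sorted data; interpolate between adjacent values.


Sorted: 3, 11, 12, 14, 23, 27, 31, 36, 37, 37, 41, 62, 74, 76, 77, 83, 89, 89, 92, 100
n = 20
Index = 30/100 * 19 = 5.7000
Lower = data[5] = 27, Upper = data[6] = 31
P30 = 27 + 0.7000*(4) = 29.8000

P30 = 29.8000


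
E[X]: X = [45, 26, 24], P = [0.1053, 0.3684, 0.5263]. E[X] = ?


E[X] = 45*0.1053 + 26*0.3684 + 24*0.5263
= 4.7385 + 9.5784 + 12.6312
= 26.9481

E[X] = 26.9481


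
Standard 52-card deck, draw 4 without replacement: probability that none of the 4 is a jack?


P(no jacks) = (48/52) × (47/51) × (46/50) × (45/49)
= 0.7187

P = 0.7187


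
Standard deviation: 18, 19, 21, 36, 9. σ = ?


Mean = 20.6000
Variance = 76.2400
SD = sqrt(76.2400) = 8.7316

SD = 8.7316


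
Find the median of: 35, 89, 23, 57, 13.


Sorted: 13, 23, 35, 57, 89
n = 5 (odd)
Middle value = 35

Median = 35


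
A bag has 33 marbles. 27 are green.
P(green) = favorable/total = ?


P = 27/33 = 0.8182

P = 0.8182


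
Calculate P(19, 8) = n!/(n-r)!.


P(19,8) = 19!/11!
= 121645100408832000/39916800
= 3047466240

P(19,8) = 3047466240


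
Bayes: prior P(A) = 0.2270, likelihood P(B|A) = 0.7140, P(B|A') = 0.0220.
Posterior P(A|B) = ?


P(B) = P(B|A)*P(A) + P(B|A')*P(A')
= 0.7140*0.2270 + 0.0220*0.7730
= 0.162078 + 0.017006 = 0.179084
P(A|B) = 0.162078/0.179084 = 0.9050

P(A|B) = 0.9050


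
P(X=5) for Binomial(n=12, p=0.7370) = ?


C(12,5) = 792
p^5 = 0.217439
(1-p)^7 = 8.703426e-05
P = 792 * 0.217439 * 8.703426e-05 = 0.0150

P(X=5) = 0.0150


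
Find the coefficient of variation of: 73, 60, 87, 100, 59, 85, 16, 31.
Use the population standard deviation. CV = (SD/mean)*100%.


Mean = 63.8750
SD = 26.8814
CV = (26.8814/63.8750)*100 = 42.0844%

CV = 42.0844%


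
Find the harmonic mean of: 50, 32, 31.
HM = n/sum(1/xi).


Sum of reciprocals = 1/50 + 1/32 + 1/31 = 0.083508
HM = 3/0.083508 = 35.9247

HM = 35.9247


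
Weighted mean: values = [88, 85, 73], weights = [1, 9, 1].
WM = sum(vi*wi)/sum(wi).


Numerator = 88*1 + 85*9 + 73*1 = 926
Denominator = 1 + 9 + 1 = 11
WM = 926/11 = 84.1818

WM = 84.1818


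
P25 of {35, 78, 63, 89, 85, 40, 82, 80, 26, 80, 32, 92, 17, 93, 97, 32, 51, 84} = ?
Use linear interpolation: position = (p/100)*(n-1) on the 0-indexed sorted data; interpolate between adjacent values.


Sorted: 17, 26, 32, 32, 35, 40, 51, 63, 78, 80, 80, 82, 84, 85, 89, 92, 93, 97
n = 18
Index = 25/100 * 17 = 4.2500
Lower = data[4] = 35, Upper = data[5] = 40
P25 = 35 + 0.2500*(5) = 36.2500

P25 = 36.2500


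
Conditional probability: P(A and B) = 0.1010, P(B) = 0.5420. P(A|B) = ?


P(A|B) = 0.1010/0.5420 = 0.1863

P(A|B) = 0.1863


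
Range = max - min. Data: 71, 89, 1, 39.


Max = 89, Min = 1
Range = 89 - 1 = 88

Range = 88


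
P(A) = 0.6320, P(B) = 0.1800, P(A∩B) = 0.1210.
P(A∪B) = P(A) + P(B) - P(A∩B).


P(A∪B) = 0.6320 + 0.1800 - 0.1210
= 0.8120 - 0.1210
= 0.6910

P(A∪B) = 0.6910


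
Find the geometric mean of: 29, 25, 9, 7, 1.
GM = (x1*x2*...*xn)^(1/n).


Product = 29 × 25 × 9 × 7 × 1 = 45675
GM = 45675^(1/5) = 8.5494

GM = 8.5494


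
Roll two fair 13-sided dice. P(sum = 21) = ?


Total outcomes = 13×13 = 169
Favorable (sum = 21): 6
P = 6/169 = 0.0355

P = 0.0355


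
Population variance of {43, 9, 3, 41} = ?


Mean = 24.0000
Squared deviations: 361.0000, 225.0000, 441.0000, 289.0000
Sum = 1316.0000
Variance = 1316.0000/4 = 329.0000

Variance = 329.0000


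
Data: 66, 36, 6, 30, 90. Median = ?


Sorted: 6, 30, 36, 66, 90
n = 5 (odd)
Middle value = 36

Median = 36


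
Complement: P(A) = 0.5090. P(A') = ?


P(not A) = 1 - 0.5090 = 0.4910

P(not A) = 0.4910


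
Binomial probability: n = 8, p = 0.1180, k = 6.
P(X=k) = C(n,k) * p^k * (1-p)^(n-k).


C(8,6) = 28
p^6 = 2.699554e-06
(1-p)^2 = 0.777924
P = 28 * 2.699554e-06 * 0.777924 = 5.8801e-05

P(X=6) = 5.8801e-05


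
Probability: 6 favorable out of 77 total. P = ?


P = 6/77 = 0.0779

P = 0.0779


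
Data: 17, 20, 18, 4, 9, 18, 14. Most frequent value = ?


Frequencies: 4:1, 9:1, 14:1, 17:1, 18:2, 20:1
Max frequency = 2
Mode = 18

Mode = 18


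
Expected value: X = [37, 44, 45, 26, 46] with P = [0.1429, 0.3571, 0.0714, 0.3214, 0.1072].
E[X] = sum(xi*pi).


E[X] = 37*0.1429 + 44*0.3571 + 45*0.0714 + 26*0.3214 + 46*0.1072
= 5.2873 + 15.7124 + 3.2130 + 8.3564 + 4.9312
= 37.5003

E[X] = 37.5003


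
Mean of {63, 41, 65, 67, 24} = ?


Sum = 63 + 41 + 65 + 67 + 24 = 260
n = 5
Mean = 260/5 = 52.0000

Mean = 52.0000


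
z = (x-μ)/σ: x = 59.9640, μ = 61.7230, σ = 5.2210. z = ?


z = (59.9640 - 61.7230)/5.2210
= -1.7590/5.2210
= -0.3369

z = -0.3369


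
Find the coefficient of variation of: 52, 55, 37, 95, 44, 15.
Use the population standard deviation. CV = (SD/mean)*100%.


Mean = 49.6667
SD = 24.0947
CV = (24.0947/49.6667)*100 = 48.5129%

CV = 48.5129%


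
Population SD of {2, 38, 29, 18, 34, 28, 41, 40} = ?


Mean = 28.7500
Variance = 152.6875
SD = sqrt(152.6875) = 12.3567

SD = 12.3567


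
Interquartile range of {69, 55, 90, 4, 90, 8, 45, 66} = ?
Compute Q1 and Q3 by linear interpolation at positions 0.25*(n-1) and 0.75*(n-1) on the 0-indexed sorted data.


Sorted: 4, 8, 45, 55, 66, 69, 90, 90
Q1 (25th %ile) = 35.7500
Q3 (75th %ile) = 74.2500
IQR = 74.2500 - 35.7500 = 38.5000

IQR = 38.5000


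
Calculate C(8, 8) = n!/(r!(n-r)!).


C(8,8) = 8!/(8! × 0!)
= 40320/(40320 × 1)
= 1

C(8,8) = 1


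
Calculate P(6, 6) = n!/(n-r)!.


P(6,6) = 6!/0!
= 720/1
= 720

P(6,6) = 720


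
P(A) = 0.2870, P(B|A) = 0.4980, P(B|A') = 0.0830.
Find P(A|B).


P(B) = P(B|A)*P(A) + P(B|A')*P(A')
= 0.4980*0.2870 + 0.0830*0.7130
= 0.142926 + 0.059179 = 0.202105
P(A|B) = 0.142926/0.202105 = 0.7072

P(A|B) = 0.7072


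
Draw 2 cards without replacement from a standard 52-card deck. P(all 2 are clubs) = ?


P(all clubs) = (13/52) × (12/51)
= 0.0588

P = 0.0588


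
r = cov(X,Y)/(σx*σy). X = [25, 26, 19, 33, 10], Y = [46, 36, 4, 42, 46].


Mean X = 22.6000, Mean Y = 34.8000
SD X = 7.709734, SD Y = 15.829087
Cov = 15.120000
r = 15.120000/(7.709734*15.829087) = 0.1239

r = 0.1239


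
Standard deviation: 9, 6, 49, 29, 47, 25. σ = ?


Mean = 27.5000
Variance = 275.9167
SD = sqrt(275.9167) = 16.6107

SD = 16.6107


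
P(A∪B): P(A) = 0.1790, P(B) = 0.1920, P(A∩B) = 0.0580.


P(A∪B) = 0.1790 + 0.1920 - 0.0580
= 0.3710 - 0.0580
= 0.3130

P(A∪B) = 0.3130


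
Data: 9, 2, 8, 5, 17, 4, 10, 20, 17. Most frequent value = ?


Frequencies: 2:1, 4:1, 5:1, 8:1, 9:1, 10:1, 17:2, 20:1
Max frequency = 2
Mode = 17

Mode = 17


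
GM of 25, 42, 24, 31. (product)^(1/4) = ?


Product = 25 × 42 × 24 × 31 = 781200
GM = 781200^(1/4) = 29.7297

GM = 29.7297


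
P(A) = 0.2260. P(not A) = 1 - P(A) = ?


P(not A) = 1 - 0.2260 = 0.7740

P(not A) = 0.7740


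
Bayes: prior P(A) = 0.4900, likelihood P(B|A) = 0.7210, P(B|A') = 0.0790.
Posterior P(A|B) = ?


P(B) = P(B|A)*P(A) + P(B|A')*P(A')
= 0.7210*0.4900 + 0.0790*0.5100
= 0.353290 + 0.040290 = 0.393580
P(A|B) = 0.353290/0.393580 = 0.8976

P(A|B) = 0.8976


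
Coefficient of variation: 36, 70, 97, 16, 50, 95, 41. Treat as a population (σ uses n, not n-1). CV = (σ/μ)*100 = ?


Mean = 57.8571
SD = 28.3722
CV = (28.3722/57.8571)*100 = 49.0383%

CV = 49.0383%


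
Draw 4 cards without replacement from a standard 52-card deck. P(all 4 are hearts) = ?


P(all hearts) = (13/52) × (12/51) × (11/50) × (10/49)
= 0.0026

P = 0.0026


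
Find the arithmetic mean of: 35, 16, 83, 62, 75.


Sum = 35 + 16 + 83 + 62 + 75 = 271
n = 5
Mean = 271/5 = 54.2000

Mean = 54.2000


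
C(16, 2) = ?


C(16,2) = 16!/(2! × 14!)
= 20922789888000/(2 × 87178291200)
= 120

C(16,2) = 120


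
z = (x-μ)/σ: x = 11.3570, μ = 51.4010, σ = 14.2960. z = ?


z = (11.3570 - 51.4010)/14.2960
= -40.0440/14.2960
= -2.8011

z = -2.8011


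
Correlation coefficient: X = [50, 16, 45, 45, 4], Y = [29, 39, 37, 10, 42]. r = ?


Mean X = 32.0000, Mean Y = 31.4000
SD X = 18.449932, SD Y = 11.534297
Cov = -133.400000
r = -133.400000/(18.449932*11.534297) = -0.6269

r = -0.6269


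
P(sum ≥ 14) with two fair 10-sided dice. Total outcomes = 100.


Total outcomes = 10×10 = 100
Favorable (sum ≥ 14): 28
P = 28/100 = 0.2800

P = 0.2800


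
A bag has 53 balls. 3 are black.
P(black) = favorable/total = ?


P = 3/53 = 0.0566

P = 0.0566


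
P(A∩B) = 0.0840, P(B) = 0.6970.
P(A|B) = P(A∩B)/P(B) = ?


P(A|B) = 0.0840/0.6970 = 0.1205

P(A|B) = 0.1205


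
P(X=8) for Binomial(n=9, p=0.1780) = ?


C(9,8) = 9
p^8 = 1.007767e-06
(1-p)^1 = 0.822000
P = 9 * 1.007767e-06 * 0.822000 = 7.4555e-06

P(X=8) = 7.4555e-06


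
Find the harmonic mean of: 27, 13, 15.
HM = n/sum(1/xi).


Sum of reciprocals = 1/27 + 1/13 + 1/15 = 0.180627
HM = 3/0.180627 = 16.6088

HM = 16.6088


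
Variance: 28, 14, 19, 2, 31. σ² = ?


Mean = 18.8000
Squared deviations: 84.6400, 23.0400, 0.0400, 282.2400, 148.8400
Sum = 538.8000
Variance = 538.8000/5 = 107.7600

Variance = 107.7600


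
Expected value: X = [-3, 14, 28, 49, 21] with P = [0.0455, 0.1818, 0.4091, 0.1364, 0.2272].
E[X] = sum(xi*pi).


E[X] = -3*0.0455 + 14*0.1818 + 28*0.4091 + 49*0.1364 + 21*0.2272
= -0.1365 + 2.5452 + 11.4548 + 6.6836 + 4.7712
= 25.3183

E[X] = 25.3183


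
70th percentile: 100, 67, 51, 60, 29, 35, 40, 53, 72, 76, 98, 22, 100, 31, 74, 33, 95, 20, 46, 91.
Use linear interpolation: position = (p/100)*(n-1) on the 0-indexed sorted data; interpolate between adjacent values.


Sorted: 20, 22, 29, 31, 33, 35, 40, 46, 51, 53, 60, 67, 72, 74, 76, 91, 95, 98, 100, 100
n = 20
Index = 70/100 * 19 = 13.3000
Lower = data[13] = 74, Upper = data[14] = 76
P70 = 74 + 0.3000*(2) = 74.6000

P70 = 74.6000


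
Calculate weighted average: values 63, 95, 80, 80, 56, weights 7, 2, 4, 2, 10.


Numerator = 63*7 + 95*2 + 80*4 + 80*2 + 56*10 = 1671
Denominator = 7 + 2 + 4 + 2 + 10 = 25
WM = 1671/25 = 66.8400

WM = 66.8400


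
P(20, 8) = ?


P(20,8) = 20!/12!
= 2432902008176640000/479001600
= 5079110400

P(20,8) = 5079110400


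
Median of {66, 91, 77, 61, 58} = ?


Sorted: 58, 61, 66, 77, 91
n = 5 (odd)
Middle value = 66

Median = 66


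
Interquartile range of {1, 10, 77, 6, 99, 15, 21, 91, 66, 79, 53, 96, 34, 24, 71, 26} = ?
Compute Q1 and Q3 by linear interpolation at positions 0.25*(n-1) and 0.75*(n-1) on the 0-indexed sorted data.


Sorted: 1, 6, 10, 15, 21, 24, 26, 34, 53, 66, 71, 77, 79, 91, 96, 99
Q1 (25th %ile) = 19.5000
Q3 (75th %ile) = 77.5000
IQR = 77.5000 - 19.5000 = 58.0000

IQR = 58.0000


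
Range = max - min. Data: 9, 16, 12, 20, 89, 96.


Max = 96, Min = 9
Range = 96 - 9 = 87

Range = 87


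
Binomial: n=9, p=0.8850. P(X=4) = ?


C(9,4) = 126
p^4 = 0.613441
(1-p)^5 = 2.011357e-05
P = 126 * 0.613441 * 2.011357e-05 = 0.0016

P(X=4) = 0.0016


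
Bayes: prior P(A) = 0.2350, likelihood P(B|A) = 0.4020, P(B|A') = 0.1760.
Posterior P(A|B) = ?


P(B) = P(B|A)*P(A) + P(B|A')*P(A')
= 0.4020*0.2350 + 0.1760*0.7650
= 0.094470 + 0.134640 = 0.229110
P(A|B) = 0.094470/0.229110 = 0.4123

P(A|B) = 0.4123


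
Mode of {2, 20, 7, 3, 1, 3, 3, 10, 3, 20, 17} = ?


Frequencies: 1:1, 2:1, 3:4, 7:1, 10:1, 17:1, 20:2
Max frequency = 4
Mode = 3

Mode = 3


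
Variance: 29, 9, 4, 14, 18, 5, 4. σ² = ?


Mean = 11.8571
Squared deviations: 293.8776, 8.1633, 61.7347, 4.5918, 37.7347, 47.0204, 61.7347
Sum = 514.8571
Variance = 514.8571/7 = 73.5510

Variance = 73.5510


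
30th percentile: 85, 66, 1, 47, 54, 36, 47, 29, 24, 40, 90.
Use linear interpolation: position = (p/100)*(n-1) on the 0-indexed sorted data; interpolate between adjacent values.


Sorted: 1, 24, 29, 36, 40, 47, 47, 54, 66, 85, 90
n = 11
Index = 30/100 * 10 = 3.0000
Lower = data[3] = 36, Upper = data[4] = 40
P30 = 36 + 0*(4) = 36.0000

P30 = 36.0000


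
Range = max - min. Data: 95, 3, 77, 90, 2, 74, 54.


Max = 95, Min = 2
Range = 95 - 2 = 93

Range = 93


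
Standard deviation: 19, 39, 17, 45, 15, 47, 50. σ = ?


Mean = 33.1429
Variance = 205.8367
SD = sqrt(205.8367) = 14.3470

SD = 14.3470


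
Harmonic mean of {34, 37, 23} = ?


Sum of reciprocals = 1/34 + 1/37 + 1/23 = 0.099917
HM = 3/0.099917 = 30.0249

HM = 30.0249


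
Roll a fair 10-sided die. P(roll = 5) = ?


Favorable outcomes (roll = 5): 1
Total outcomes = 10
P = 1/10 = 0.1000

P = 0.1000


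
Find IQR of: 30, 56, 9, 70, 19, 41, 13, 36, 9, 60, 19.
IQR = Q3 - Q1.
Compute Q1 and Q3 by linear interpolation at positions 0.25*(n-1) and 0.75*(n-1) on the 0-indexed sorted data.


Sorted: 9, 9, 13, 19, 19, 30, 36, 41, 56, 60, 70
Q1 (25th %ile) = 16.0000
Q3 (75th %ile) = 48.5000
IQR = 48.5000 - 16.0000 = 32.5000

IQR = 32.5000


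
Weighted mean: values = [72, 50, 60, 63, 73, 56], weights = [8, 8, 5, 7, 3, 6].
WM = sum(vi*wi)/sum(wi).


Numerator = 72*8 + 50*8 + 60*5 + 63*7 + 73*3 + 56*6 = 2272
Denominator = 8 + 8 + 5 + 7 + 3 + 6 = 37
WM = 2272/37 = 61.4054

WM = 61.4054


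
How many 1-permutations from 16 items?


P(16,1) = 16!/15!
= 20922789888000/1307674368000
= 16

P(16,1) = 16


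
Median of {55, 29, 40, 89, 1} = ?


Sorted: 1, 29, 40, 55, 89
n = 5 (odd)
Middle value = 40

Median = 40


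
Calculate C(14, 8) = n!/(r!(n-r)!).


C(14,8) = 14!/(8! × 6!)
= 87178291200/(40320 × 720)
= 3003

C(14,8) = 3003


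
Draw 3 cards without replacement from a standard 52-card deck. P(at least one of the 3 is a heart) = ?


P(at least one) = 1 - P(none)
P(none) = (39/52) × (38/51) × (37/50) = 0.413529
P(at least one) = 1 - 0.413529 = 0.5865

P = 0.5865


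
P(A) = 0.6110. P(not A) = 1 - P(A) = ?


P(not A) = 1 - 0.6110 = 0.3890

P(not A) = 0.3890


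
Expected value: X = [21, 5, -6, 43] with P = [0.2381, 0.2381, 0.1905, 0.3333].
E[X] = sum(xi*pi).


E[X] = 21*0.2381 + 5*0.2381 - 6*0.1905 + 43*0.3333
= 5.0001 + 1.1905 - 1.1430 + 14.3319
= 19.3795

E[X] = 19.3795


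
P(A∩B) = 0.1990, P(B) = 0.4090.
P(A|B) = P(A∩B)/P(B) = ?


P(A|B) = 0.1990/0.4090 = 0.4866

P(A|B) = 0.4866


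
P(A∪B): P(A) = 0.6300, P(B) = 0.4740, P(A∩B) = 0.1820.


P(A∪B) = 0.6300 + 0.4740 - 0.1820
= 1.1040 - 0.1820
= 0.9220

P(A∪B) = 0.9220


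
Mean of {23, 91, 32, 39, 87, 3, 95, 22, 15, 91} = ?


Sum = 23 + 91 + 32 + 39 + 87 + 3 + 95 + 22 + 15 + 91 = 498
n = 10
Mean = 498/10 = 49.8000

Mean = 49.8000


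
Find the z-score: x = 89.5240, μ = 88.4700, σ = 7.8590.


z = (89.5240 - 88.4700)/7.8590
= 1.0540/7.8590
= 0.1341

z = 0.1341


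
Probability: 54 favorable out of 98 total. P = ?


P = 54/98 = 0.5510

P = 0.5510


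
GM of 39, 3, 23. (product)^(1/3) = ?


Product = 39 × 3 × 23 = 2691
GM = 2691^(1/3) = 13.9093

GM = 13.9093


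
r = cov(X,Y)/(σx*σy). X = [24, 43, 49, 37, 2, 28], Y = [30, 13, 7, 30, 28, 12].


Mean X = 30.5000, Mean Y = 20.0000
SD X = 15.283433, SD Y = 9.539392
Cov = -89.333333
r = -89.333333/(15.283433*9.539392) = -0.6127

r = -0.6127


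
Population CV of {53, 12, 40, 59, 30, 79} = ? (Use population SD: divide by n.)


Mean = 45.5000
SD = 21.4223
CV = (21.4223/45.5000)*100 = 47.0821%

CV = 47.0821%


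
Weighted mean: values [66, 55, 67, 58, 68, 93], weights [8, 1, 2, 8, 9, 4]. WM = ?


Numerator = 66*8 + 55*1 + 67*2 + 58*8 + 68*9 + 93*4 = 2165
Denominator = 8 + 1 + 2 + 8 + 9 + 4 = 32
WM = 2165/32 = 67.6562

WM = 67.6562


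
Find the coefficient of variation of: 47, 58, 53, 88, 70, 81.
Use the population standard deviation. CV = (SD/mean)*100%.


Mean = 66.1667
SD = 14.8258
CV = (14.8258/66.1667)*100 = 22.4068%

CV = 22.4068%


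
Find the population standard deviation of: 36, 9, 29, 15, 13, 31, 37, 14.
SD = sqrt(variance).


Mean = 23.0000
Variance = 113.2500
SD = sqrt(113.2500) = 10.6419

SD = 10.6419


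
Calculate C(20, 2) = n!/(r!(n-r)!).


C(20,2) = 20!/(2! × 18!)
= 2432902008176640000/(2 × 6402373705728000)
= 190

C(20,2) = 190


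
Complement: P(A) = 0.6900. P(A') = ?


P(not A) = 1 - 0.6900 = 0.3100

P(not A) = 0.3100


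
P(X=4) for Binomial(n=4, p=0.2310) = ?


C(4,4) = 1
p^4 = 0.002847
(1-p)^0 = 1.000000
P = 1 * 0.002847 * 1.000000 = 0.0028

P(X=4) = 0.0028


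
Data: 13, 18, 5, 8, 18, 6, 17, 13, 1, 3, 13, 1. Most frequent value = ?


Frequencies: 1:2, 3:1, 5:1, 6:1, 8:1, 13:3, 17:1, 18:2
Max frequency = 3
Mode = 13

Mode = 13


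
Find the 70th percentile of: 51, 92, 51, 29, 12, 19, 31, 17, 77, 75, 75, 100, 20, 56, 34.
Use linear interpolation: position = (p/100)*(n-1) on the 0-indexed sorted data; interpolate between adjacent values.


Sorted: 12, 17, 19, 20, 29, 31, 34, 51, 51, 56, 75, 75, 77, 92, 100
n = 15
Index = 70/100 * 14 = 9.8000
Lower = data[9] = 56, Upper = data[10] = 75
P70 = 56 + 0.8000*(19) = 71.2000

P70 = 71.2000


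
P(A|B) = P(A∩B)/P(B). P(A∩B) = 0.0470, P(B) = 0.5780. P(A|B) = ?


P(A|B) = 0.0470/0.5780 = 0.0813

P(A|B) = 0.0813


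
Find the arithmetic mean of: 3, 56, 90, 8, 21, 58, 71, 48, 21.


Sum = 3 + 56 + 90 + 8 + 21 + 58 + 71 + 48 + 21 = 376
n = 9
Mean = 376/9 = 41.7778

Mean = 41.7778


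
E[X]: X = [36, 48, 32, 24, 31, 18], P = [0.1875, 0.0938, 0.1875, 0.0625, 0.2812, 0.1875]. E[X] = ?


E[X] = 36*0.1875 + 48*0.0938 + 32*0.1875 + 24*0.0625 + 31*0.2812 + 18*0.1875
= 6.7500 + 4.5024 + 6.0000 + 1.5000 + 8.7172 + 3.3750
= 30.8446

E[X] = 30.8446


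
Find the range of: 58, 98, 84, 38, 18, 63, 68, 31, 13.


Max = 98, Min = 13
Range = 98 - 13 = 85

Range = 85


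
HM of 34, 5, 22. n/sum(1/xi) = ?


Sum of reciprocals = 1/34 + 1/5 + 1/22 = 0.274866
HM = 3/0.274866 = 10.9144

HM = 10.9144


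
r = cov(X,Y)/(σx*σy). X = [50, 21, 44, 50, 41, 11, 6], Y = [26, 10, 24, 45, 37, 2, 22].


Mean X = 31.8571, Mean Y = 23.7143
SD X = 17.365224, SD Y = 13.614218
Cov = 171.244898
r = 171.244898/(17.365224*13.614218) = 0.7243

r = 0.7243


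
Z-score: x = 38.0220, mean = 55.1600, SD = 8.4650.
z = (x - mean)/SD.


z = (38.0220 - 55.1600)/8.4650
= -17.1380/8.4650
= -2.0246

z = -2.0246


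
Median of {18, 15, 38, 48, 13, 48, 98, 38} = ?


Sorted: 13, 15, 18, 38, 38, 48, 48, 98
n = 8 (even)
Middle values: 38 and 38
Median = (38+38)/2 = 38.0000

Median = 38.0000


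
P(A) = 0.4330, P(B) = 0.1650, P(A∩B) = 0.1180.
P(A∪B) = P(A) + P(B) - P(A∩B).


P(A∪B) = 0.4330 + 0.1650 - 0.1180
= 0.5980 - 0.1180
= 0.4800

P(A∪B) = 0.4800


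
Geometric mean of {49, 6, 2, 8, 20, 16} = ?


Product = 49 × 6 × 2 × 8 × 20 × 16 = 1505280
GM = 1505280^(1/6) = 10.7054

GM = 10.7054


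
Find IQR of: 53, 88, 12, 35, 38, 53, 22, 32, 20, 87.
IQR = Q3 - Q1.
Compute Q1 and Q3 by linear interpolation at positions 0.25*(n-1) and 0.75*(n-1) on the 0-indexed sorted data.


Sorted: 12, 20, 22, 32, 35, 38, 53, 53, 87, 88
Q1 (25th %ile) = 24.5000
Q3 (75th %ile) = 53.0000
IQR = 53.0000 - 24.5000 = 28.5000

IQR = 28.5000


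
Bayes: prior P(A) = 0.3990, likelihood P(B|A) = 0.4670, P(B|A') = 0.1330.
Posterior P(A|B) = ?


P(B) = P(B|A)*P(A) + P(B|A')*P(A')
= 0.4670*0.3990 + 0.1330*0.6010
= 0.186333 + 0.079933 = 0.266266
P(A|B) = 0.186333/0.266266 = 0.6998

P(A|B) = 0.6998


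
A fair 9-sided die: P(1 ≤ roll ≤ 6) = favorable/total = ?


Favorable outcomes (1 ≤ roll ≤ 6): 6
Total outcomes = 9
P = 6/9 = 0.6667

P = 0.6667


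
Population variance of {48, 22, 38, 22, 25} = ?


Mean = 31.0000
Squared deviations: 289.0000, 81.0000, 49.0000, 81.0000, 36.0000
Sum = 536.0000
Variance = 536.0000/5 = 107.2000

Variance = 107.2000


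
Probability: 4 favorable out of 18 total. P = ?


P = 4/18 = 0.2222

P = 0.2222


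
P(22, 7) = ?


P(22,7) = 22!/15!
= 1124000727777607680000/1307674368000
= 859541760

P(22,7) = 859541760


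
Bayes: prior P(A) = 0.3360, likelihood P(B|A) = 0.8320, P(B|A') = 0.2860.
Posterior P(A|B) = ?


P(B) = P(B|A)*P(A) + P(B|A')*P(A')
= 0.8320*0.3360 + 0.2860*0.6640
= 0.279552 + 0.189904 = 0.469456
P(A|B) = 0.279552/0.469456 = 0.5955

P(A|B) = 0.5955


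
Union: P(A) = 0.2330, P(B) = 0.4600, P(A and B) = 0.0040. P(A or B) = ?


P(A∪B) = 0.2330 + 0.4600 - 0.0040
= 0.6930 - 0.0040
= 0.6890

P(A∪B) = 0.6890


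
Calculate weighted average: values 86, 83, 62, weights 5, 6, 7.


Numerator = 86*5 + 83*6 + 62*7 = 1362
Denominator = 5 + 6 + 7 = 18
WM = 1362/18 = 75.6667

WM = 75.6667


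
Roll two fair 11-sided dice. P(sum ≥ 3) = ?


Total outcomes = 11×11 = 121
Favorable (sum ≥ 3): 120
P = 120/121 = 0.9917

P = 0.9917


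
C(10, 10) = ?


C(10,10) = 10!/(10! × 0!)
= 3628800/(3628800 × 1)
= 1

C(10,10) = 1


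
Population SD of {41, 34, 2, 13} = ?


Mean = 22.5000
Variance = 246.2500
SD = sqrt(246.2500) = 15.6924

SD = 15.6924


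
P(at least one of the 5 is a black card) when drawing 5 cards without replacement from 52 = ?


P(at least one) = 1 - P(none)
P(none) = (26/52) × (25/51) × (24/50) × (23/49) × (22/48) = 0.025310
P(at least one) = 1 - 0.025310 = 0.9747

P = 0.9747


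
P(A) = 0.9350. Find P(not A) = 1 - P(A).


P(not A) = 1 - 0.9350 = 0.0650

P(not A) = 0.0650


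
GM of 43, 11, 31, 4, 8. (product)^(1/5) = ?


Product = 43 × 11 × 31 × 4 × 8 = 469216
GM = 469216^(1/5) = 13.6231

GM = 13.6231


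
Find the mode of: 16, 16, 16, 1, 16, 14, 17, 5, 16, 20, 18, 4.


Frequencies: 1:1, 4:1, 5:1, 14:1, 16:5, 17:1, 18:1, 20:1
Max frequency = 5
Mode = 16

Mode = 16


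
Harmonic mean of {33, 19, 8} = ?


Sum of reciprocals = 1/33 + 1/19 + 1/8 = 0.207935
HM = 3/0.207935 = 14.4276

HM = 14.4276


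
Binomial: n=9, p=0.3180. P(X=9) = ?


C(9,9) = 1
p^9 = 3.325401e-05
(1-p)^0 = 1.000000
P = 1 * 3.325401e-05 * 1.000000 = 3.3254e-05

P(X=9) = 3.3254e-05


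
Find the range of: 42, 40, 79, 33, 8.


Max = 79, Min = 8
Range = 79 - 8 = 71

Range = 71


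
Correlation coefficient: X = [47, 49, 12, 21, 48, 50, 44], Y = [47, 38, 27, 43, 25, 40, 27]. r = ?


Mean X = 38.7143, Mean Y = 35.2857
SD X = 14.359808, SD Y = 8.189092
Cov = 17.653061
r = 17.653061/(14.359808*8.189092) = 0.1501

r = 0.1501


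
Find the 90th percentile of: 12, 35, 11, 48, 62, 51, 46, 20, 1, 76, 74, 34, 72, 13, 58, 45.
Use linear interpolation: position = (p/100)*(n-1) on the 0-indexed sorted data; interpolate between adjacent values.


Sorted: 1, 11, 12, 13, 20, 34, 35, 45, 46, 48, 51, 58, 62, 72, 74, 76
n = 16
Index = 90/100 * 15 = 13.5000
Lower = data[13] = 72, Upper = data[14] = 74
P90 = 72 + 0.5000*(2) = 73.0000

P90 = 73.0000


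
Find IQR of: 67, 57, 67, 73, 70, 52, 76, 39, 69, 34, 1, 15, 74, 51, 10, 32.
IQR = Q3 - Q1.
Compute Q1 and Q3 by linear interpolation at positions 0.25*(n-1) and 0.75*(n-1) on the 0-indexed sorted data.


Sorted: 1, 10, 15, 32, 34, 39, 51, 52, 57, 67, 67, 69, 70, 73, 74, 76
Q1 (25th %ile) = 33.5000
Q3 (75th %ile) = 69.2500
IQR = 69.2500 - 33.5000 = 35.7500

IQR = 35.7500


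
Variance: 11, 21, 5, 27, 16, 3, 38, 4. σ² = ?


Mean = 15.6250
Squared deviations: 21.3906, 28.8906, 112.8906, 129.3906, 0.1406, 159.3906, 500.6406, 135.1406
Sum = 1087.8750
Variance = 1087.8750/8 = 135.9844

Variance = 135.9844


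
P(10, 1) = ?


P(10,1) = 10!/9!
= 3628800/362880
= 10

P(10,1) = 10


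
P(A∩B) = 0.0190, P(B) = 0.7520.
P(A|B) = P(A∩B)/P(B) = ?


P(A|B) = 0.0190/0.7520 = 0.0253

P(A|B) = 0.0253


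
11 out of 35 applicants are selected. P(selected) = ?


P = 11/35 = 0.3143

P = 0.3143


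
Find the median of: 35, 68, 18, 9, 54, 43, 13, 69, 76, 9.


Sorted: 9, 9, 13, 18, 35, 43, 54, 68, 69, 76
n = 10 (even)
Middle values: 35 and 43
Median = (35+43)/2 = 39.0000

Median = 39.0000


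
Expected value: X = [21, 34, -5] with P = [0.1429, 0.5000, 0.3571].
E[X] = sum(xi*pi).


E[X] = 21*0.1429 + 34*0.5000 - 5*0.3571
= 3.0009 + 17.0000 - 1.7855
= 18.2154

E[X] = 18.2154


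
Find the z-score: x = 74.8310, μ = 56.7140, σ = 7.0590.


z = (74.8310 - 56.7140)/7.0590
= 18.1170/7.0590
= 2.5665

z = 2.5665


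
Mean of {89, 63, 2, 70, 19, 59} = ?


Sum = 89 + 63 + 2 + 70 + 19 + 59 = 302
n = 6
Mean = 302/6 = 50.3333

Mean = 50.3333


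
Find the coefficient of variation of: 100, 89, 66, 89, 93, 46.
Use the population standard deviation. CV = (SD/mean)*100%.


Mean = 80.5000
SD = 18.6257
CV = (18.6257/80.5000)*100 = 23.1375%

CV = 23.1375%


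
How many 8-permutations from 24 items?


P(24,8) = 24!/16!
= 620448401733239439360000/20922789888000
= 29654190720

P(24,8) = 29654190720


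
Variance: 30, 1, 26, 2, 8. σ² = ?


Mean = 13.4000
Squared deviations: 275.5600, 153.7600, 158.7600, 129.9600, 29.1600
Sum = 747.2000
Variance = 747.2000/5 = 149.4400

Variance = 149.4400


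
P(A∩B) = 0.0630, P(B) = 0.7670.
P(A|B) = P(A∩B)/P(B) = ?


P(A|B) = 0.0630/0.7670 = 0.0821

P(A|B) = 0.0821


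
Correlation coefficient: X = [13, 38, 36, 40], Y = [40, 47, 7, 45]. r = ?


Mean X = 31.7500, Mean Y = 34.7500
SD X = 10.917303, SD Y = 16.223055
Cov = -13.812500
r = -13.812500/(10.917303*16.223055) = -0.0780

r = -0.0780


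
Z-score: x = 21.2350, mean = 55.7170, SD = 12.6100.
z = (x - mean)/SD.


z = (21.2350 - 55.7170)/12.6100
= -34.4820/12.6100
= -2.7345

z = -2.7345


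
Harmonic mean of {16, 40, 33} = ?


Sum of reciprocals = 1/16 + 1/40 + 1/33 = 0.117803
HM = 3/0.117803 = 25.4662

HM = 25.4662


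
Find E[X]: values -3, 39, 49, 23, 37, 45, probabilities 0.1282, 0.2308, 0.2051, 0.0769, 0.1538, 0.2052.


E[X] = -3*0.1282 + 39*0.2308 + 49*0.2051 + 23*0.0769 + 37*0.1538 + 45*0.2052
= -0.3846 + 9.0012 + 10.0499 + 1.7687 + 5.6906 + 9.2340
= 35.3598

E[X] = 35.3598


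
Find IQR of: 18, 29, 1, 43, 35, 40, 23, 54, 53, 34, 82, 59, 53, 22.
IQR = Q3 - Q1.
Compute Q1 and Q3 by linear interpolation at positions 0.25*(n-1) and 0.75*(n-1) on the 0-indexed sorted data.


Sorted: 1, 18, 22, 23, 29, 34, 35, 40, 43, 53, 53, 54, 59, 82
Q1 (25th %ile) = 24.5000
Q3 (75th %ile) = 53.0000
IQR = 53.0000 - 24.5000 = 28.5000

IQR = 28.5000


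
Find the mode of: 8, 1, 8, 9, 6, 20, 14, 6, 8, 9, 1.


Frequencies: 1:2, 6:2, 8:3, 9:2, 14:1, 20:1
Max frequency = 3
Mode = 8

Mode = 8


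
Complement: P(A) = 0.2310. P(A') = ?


P(not A) = 1 - 0.2310 = 0.7690

P(not A) = 0.7690


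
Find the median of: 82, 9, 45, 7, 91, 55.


Sorted: 7, 9, 45, 55, 82, 91
n = 6 (even)
Middle values: 45 and 55
Median = (45+55)/2 = 50.0000

Median = 50.0000


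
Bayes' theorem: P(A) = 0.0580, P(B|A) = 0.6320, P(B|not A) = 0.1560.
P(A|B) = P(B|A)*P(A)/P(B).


P(B) = P(B|A)*P(A) + P(B|A')*P(A')
= 0.6320*0.0580 + 0.1560*0.9420
= 0.036656 + 0.146952 = 0.183608
P(A|B) = 0.036656/0.183608 = 0.1996

P(A|B) = 0.1996


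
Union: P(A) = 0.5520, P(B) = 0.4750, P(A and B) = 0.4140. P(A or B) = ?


P(A∪B) = 0.5520 + 0.4750 - 0.4140
= 1.0270 - 0.4140
= 0.6130

P(A∪B) = 0.6130


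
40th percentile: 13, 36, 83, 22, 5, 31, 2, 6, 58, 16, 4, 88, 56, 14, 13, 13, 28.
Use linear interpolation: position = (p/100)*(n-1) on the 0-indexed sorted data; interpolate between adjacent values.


Sorted: 2, 4, 5, 6, 13, 13, 13, 14, 16, 22, 28, 31, 36, 56, 58, 83, 88
n = 17
Index = 40/100 * 16 = 6.4000
Lower = data[6] = 13, Upper = data[7] = 14
P40 = 13 + 0.4000*(1) = 13.4000

P40 = 13.4000


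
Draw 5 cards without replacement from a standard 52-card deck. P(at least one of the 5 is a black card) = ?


P(at least one) = 1 - P(none)
P(none) = (26/52) × (25/51) × (24/50) × (23/49) × (22/48) = 0.025310
P(at least one) = 1 - 0.025310 = 0.9747

P = 0.9747


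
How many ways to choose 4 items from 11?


C(11,4) = 11!/(4! × 7!)
= 39916800/(24 × 5040)
= 330

C(11,4) = 330


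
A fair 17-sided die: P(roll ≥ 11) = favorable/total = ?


Favorable outcomes (roll ≥ 11): 7
Total outcomes = 17
P = 7/17 = 0.4118

P = 0.4118


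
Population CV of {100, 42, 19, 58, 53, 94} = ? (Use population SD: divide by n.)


Mean = 61.0000
SD = 28.3078
CV = (28.3078/61.0000)*100 = 46.4063%

CV = 46.4063%


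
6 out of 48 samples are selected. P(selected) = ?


P = 6/48 = 0.1250

P = 0.1250


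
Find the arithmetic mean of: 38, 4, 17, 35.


Sum = 38 + 4 + 17 + 35 = 94
n = 4
Mean = 94/4 = 23.5000

Mean = 23.5000


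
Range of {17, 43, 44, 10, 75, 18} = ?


Max = 75, Min = 10
Range = 75 - 10 = 65

Range = 65


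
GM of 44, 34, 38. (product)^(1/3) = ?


Product = 44 × 34 × 38 = 56848
GM = 56848^(1/3) = 38.4508

GM = 38.4508


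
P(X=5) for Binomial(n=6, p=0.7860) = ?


C(6,5) = 6
p^5 = 0.299994
(1-p)^1 = 0.214000
P = 6 * 0.299994 * 0.214000 = 0.3852

P(X=5) = 0.3852


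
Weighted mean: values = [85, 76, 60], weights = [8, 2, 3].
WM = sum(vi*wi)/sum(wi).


Numerator = 85*8 + 76*2 + 60*3 = 1012
Denominator = 8 + 2 + 3 = 13
WM = 1012/13 = 77.8462

WM = 77.8462


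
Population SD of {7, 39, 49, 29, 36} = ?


Mean = 32.0000
Variance = 197.6000
SD = sqrt(197.6000) = 14.0570

SD = 14.0570


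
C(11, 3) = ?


C(11,3) = 11!/(3! × 8!)
= 39916800/(6 × 40320)
= 165

C(11,3) = 165


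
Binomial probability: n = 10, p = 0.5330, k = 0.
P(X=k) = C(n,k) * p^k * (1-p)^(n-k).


C(10,0) = 1
p^0 = 1.000000
(1-p)^10 = 0.000493
P = 1 * 1.000000 * 0.000493 = 0.0005

P(X=0) = 0.0005


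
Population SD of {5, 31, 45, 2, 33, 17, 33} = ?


Mean = 23.7143
Variance = 220.7755
SD = sqrt(220.7755) = 14.8585

SD = 14.8585


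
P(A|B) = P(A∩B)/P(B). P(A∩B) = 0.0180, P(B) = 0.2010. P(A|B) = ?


P(A|B) = 0.0180/0.2010 = 0.0896

P(A|B) = 0.0896


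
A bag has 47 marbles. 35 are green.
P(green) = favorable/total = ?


P = 35/47 = 0.7447

P = 0.7447


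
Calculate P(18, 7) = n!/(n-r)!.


P(18,7) = 18!/11!
= 6402373705728000/39916800
= 160392960

P(18,7) = 160392960


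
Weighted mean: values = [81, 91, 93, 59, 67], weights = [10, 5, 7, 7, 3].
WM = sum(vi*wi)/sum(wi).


Numerator = 81*10 + 91*5 + 93*7 + 59*7 + 67*3 = 2530
Denominator = 10 + 5 + 7 + 7 + 3 = 32
WM = 2530/32 = 79.0625

WM = 79.0625


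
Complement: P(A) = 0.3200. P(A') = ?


P(not A) = 1 - 0.3200 = 0.6800

P(not A) = 0.6800


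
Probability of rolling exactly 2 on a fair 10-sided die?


Favorable outcomes (roll = 2): 1
Total outcomes = 10
P = 1/10 = 0.1000

P = 0.1000


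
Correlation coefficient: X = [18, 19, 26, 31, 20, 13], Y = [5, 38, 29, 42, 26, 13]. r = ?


Mean X = 21.1667, Mean Y = 25.5000
SD X = 5.814255, SD Y = 13.022417
Cov = 53.083333
r = 53.083333/(5.814255*13.022417) = 0.7011

r = 0.7011


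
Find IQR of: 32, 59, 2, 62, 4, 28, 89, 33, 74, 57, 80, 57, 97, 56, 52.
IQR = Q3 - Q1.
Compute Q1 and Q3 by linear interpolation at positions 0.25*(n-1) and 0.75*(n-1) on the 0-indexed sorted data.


Sorted: 2, 4, 28, 32, 33, 52, 56, 57, 57, 59, 62, 74, 80, 89, 97
Q1 (25th %ile) = 32.5000
Q3 (75th %ile) = 68.0000
IQR = 68.0000 - 32.5000 = 35.5000

IQR = 35.5000


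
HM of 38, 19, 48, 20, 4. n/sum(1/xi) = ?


Sum of reciprocals = 1/38 + 1/19 + 1/48 + 1/20 + 1/4 = 0.399781
HM = 5/0.399781 = 12.5069

HM = 12.5069


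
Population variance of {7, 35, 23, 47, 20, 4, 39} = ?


Mean = 25.0000
Squared deviations: 324.0000, 100.0000, 4.0000, 484.0000, 25.0000, 441.0000, 196.0000
Sum = 1574.0000
Variance = 1574.0000/7 = 224.8571

Variance = 224.8571


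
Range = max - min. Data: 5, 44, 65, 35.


Max = 65, Min = 5
Range = 65 - 5 = 60

Range = 60


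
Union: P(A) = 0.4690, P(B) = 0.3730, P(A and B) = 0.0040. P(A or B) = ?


P(A∪B) = 0.4690 + 0.3730 - 0.0040
= 0.8420 - 0.0040
= 0.8380

P(A∪B) = 0.8380


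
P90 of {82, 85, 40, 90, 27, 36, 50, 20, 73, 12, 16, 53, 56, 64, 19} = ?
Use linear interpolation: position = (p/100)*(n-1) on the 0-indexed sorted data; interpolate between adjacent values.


Sorted: 12, 16, 19, 20, 27, 36, 40, 50, 53, 56, 64, 73, 82, 85, 90
n = 15
Index = 90/100 * 14 = 12.6000
Lower = data[12] = 82, Upper = data[13] = 85
P90 = 82 + 0.6000*(3) = 83.8000

P90 = 83.8000


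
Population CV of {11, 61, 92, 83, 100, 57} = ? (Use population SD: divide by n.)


Mean = 67.3333
SD = 29.5560
CV = (29.5560/67.3333)*100 = 43.8950%

CV = 43.8950%


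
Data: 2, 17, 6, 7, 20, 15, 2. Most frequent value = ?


Frequencies: 2:2, 6:1, 7:1, 15:1, 17:1, 20:1
Max frequency = 2
Mode = 2

Mode = 2


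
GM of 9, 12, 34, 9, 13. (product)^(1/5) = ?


Product = 9 × 12 × 34 × 9 × 13 = 429624
GM = 429624^(1/5) = 13.3850

GM = 13.3850


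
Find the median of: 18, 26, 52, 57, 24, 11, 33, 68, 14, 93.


Sorted: 11, 14, 18, 24, 26, 33, 52, 57, 68, 93
n = 10 (even)
Middle values: 26 and 33
Median = (26+33)/2 = 29.5000

Median = 29.5000


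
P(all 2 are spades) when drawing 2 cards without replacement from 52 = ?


P(all spades) = (13/52) × (12/51)
= 0.0588

P = 0.0588


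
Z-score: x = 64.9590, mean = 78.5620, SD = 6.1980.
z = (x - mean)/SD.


z = (64.9590 - 78.5620)/6.1980
= -13.6030/6.1980
= -2.1947

z = -2.1947


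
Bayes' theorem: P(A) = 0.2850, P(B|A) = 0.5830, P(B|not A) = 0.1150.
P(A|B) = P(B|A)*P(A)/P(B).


P(B) = P(B|A)*P(A) + P(B|A')*P(A')
= 0.5830*0.2850 + 0.1150*0.7150
= 0.166155 + 0.082225 = 0.248380
P(A|B) = 0.166155/0.248380 = 0.6690

P(A|B) = 0.6690


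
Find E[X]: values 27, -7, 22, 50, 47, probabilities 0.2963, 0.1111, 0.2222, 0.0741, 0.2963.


E[X] = 27*0.2963 - 7*0.1111 + 22*0.2222 + 50*0.0741 + 47*0.2963
= 8.0001 - 0.7777 + 4.8884 + 3.7050 + 13.9261
= 29.7419

E[X] = 29.7419


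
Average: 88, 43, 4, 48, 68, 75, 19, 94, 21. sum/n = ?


Sum = 88 + 43 + 4 + 48 + 68 + 75 + 19 + 94 + 21 = 460
n = 9
Mean = 460/9 = 51.1111

Mean = 51.1111


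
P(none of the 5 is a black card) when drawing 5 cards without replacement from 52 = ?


P(no black cards) = (26/52) × (25/51) × (24/50) × (23/49) × (22/48)
= 0.0253

P = 0.0253


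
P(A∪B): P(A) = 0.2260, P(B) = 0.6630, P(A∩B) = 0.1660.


P(A∪B) = 0.2260 + 0.6630 - 0.1660
= 0.8890 - 0.1660
= 0.7230

P(A∪B) = 0.7230


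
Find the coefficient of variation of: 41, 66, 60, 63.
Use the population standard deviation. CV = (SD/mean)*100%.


Mean = 57.5000
SD = 9.7596
CV = (9.7596/57.5000)*100 = 16.9732%

CV = 16.9732%


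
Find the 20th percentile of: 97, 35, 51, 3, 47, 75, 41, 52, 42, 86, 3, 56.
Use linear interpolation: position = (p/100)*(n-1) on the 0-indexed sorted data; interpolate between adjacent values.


Sorted: 3, 3, 35, 41, 42, 47, 51, 52, 56, 75, 86, 97
n = 12
Index = 20/100 * 11 = 2.2000
Lower = data[2] = 35, Upper = data[3] = 41
P20 = 35 + 0.2000*(6) = 36.2000

P20 = 36.2000


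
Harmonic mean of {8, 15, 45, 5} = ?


Sum of reciprocals = 1/8 + 1/15 + 1/45 + 1/5 = 0.413889
HM = 4/0.413889 = 9.6644

HM = 9.6644


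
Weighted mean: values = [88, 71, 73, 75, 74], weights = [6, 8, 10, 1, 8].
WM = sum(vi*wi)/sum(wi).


Numerator = 88*6 + 71*8 + 73*10 + 75*1 + 74*8 = 2493
Denominator = 6 + 8 + 10 + 1 + 8 = 33
WM = 2493/33 = 75.5455

WM = 75.5455


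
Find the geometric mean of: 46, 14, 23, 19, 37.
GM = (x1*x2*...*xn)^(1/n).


Product = 46 × 14 × 23 × 19 × 37 = 10412836
GM = 10412836^(1/5) = 25.3229

GM = 25.3229


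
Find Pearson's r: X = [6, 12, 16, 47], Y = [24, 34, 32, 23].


Mean X = 20.2500, Mean Y = 28.2500
SD X = 15.848896, SD Y = 4.815340
Cov = -35.812500
r = -35.812500/(15.848896*4.815340) = -0.4693

r = -0.4693


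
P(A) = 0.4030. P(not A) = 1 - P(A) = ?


P(not A) = 1 - 0.4030 = 0.5970

P(not A) = 0.5970


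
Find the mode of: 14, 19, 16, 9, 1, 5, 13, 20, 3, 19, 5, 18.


Frequencies: 1:1, 3:1, 5:2, 9:1, 13:1, 14:1, 16:1, 18:1, 19:2, 20:1
Max frequency = 2
Mode = 5, 19

Mode = 5, 19


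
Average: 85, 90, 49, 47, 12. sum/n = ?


Sum = 85 + 90 + 49 + 47 + 12 = 283
n = 5
Mean = 283/5 = 56.6000

Mean = 56.6000


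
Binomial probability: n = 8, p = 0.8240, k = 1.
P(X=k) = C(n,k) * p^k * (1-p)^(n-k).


C(8,1) = 8
p^1 = 0.824000
(1-p)^7 = 5.231048e-06
P = 8 * 0.824000 * 5.231048e-06 = 3.4483e-05

P(X=1) = 3.4483e-05


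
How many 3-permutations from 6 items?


P(6,3) = 6!/3!
= 720/6
= 120

P(6,3) = 120


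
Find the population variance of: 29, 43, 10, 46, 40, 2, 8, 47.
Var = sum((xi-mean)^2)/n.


Mean = 28.1250
Squared deviations: 0.7656, 221.2656, 328.5156, 319.5156, 141.0156, 682.5156, 405.0156, 356.2656
Sum = 2454.8750
Variance = 2454.8750/8 = 306.8594

Variance = 306.8594


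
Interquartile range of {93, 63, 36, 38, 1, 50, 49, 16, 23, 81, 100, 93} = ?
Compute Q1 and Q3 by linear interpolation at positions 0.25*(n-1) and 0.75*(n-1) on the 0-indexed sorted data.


Sorted: 1, 16, 23, 36, 38, 49, 50, 63, 81, 93, 93, 100
Q1 (25th %ile) = 32.7500
Q3 (75th %ile) = 84.0000
IQR = 84.0000 - 32.7500 = 51.2500

IQR = 51.2500


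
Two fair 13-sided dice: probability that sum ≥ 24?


Total outcomes = 13×13 = 169
Favorable (sum ≥ 24): 6
P = 6/169 = 0.0355

P = 0.0355


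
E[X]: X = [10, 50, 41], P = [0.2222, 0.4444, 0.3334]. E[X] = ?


E[X] = 10*0.2222 + 50*0.4444 + 41*0.3334
= 2.2220 + 22.2200 + 13.6694
= 38.1114

E[X] = 38.1114


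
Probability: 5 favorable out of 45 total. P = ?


P = 5/45 = 0.1111

P = 0.1111


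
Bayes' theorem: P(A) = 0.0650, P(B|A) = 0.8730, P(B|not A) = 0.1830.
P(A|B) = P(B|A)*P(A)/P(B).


P(B) = P(B|A)*P(A) + P(B|A')*P(A')
= 0.8730*0.0650 + 0.1830*0.9350
= 0.056745 + 0.171105 = 0.227850
P(A|B) = 0.056745/0.227850 = 0.2490

P(A|B) = 0.2490


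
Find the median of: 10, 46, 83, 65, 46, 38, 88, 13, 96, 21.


Sorted: 10, 13, 21, 38, 46, 46, 65, 83, 88, 96
n = 10 (even)
Middle values: 46 and 46
Median = (46+46)/2 = 46.0000

Median = 46.0000


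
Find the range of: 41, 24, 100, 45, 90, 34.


Max = 100, Min = 24
Range = 100 - 24 = 76

Range = 76


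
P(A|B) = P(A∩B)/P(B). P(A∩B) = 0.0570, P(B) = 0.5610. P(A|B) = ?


P(A|B) = 0.0570/0.5610 = 0.1016

P(A|B) = 0.1016


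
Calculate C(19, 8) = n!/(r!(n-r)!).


C(19,8) = 19!/(8! × 11!)
= 121645100408832000/(40320 × 39916800)
= 75582

C(19,8) = 75582


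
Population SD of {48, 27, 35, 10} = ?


Mean = 30.0000
Variance = 189.5000
SD = sqrt(189.5000) = 13.7659

SD = 13.7659


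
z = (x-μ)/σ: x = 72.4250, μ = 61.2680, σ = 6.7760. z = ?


z = (72.4250 - 61.2680)/6.7760
= 11.1570/6.7760
= 1.6465

z = 1.6465


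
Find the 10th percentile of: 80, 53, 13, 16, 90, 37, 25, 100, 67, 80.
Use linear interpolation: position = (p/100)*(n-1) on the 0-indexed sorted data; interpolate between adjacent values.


Sorted: 13, 16, 25, 37, 53, 67, 80, 80, 90, 100
n = 10
Index = 10/100 * 9 = 0.9000
Lower = data[0] = 13, Upper = data[1] = 16
P10 = 13 + 0.9000*(3) = 15.7000

P10 = 15.7000


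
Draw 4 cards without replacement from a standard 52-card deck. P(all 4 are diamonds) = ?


P(all diamonds) = (13/52) × (12/51) × (11/50) × (10/49)
= 0.0026

P = 0.0026


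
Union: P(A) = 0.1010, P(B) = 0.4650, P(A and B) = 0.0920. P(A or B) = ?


P(A∪B) = 0.1010 + 0.4650 - 0.0920
= 0.5660 - 0.0920
= 0.4740

P(A∪B) = 0.4740


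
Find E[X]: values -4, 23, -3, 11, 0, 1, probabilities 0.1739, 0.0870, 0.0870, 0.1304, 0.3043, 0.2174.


E[X] = -4*0.1739 + 23*0.0870 - 3*0.0870 + 11*0.1304 + 0*0.3043 + 1*0.2174
= -0.6956 + 2.0010 - 0.2610 + 1.4344 + 0 + 0.2174
= 2.6962

E[X] = 2.6962
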